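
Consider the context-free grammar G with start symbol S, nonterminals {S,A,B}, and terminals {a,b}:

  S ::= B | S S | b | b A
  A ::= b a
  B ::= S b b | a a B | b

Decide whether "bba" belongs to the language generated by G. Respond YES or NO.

CNF form of G:
  S -> S S | S X4 | T0 A | T1 X5 | b
  A -> T0 T1
  B -> S X2 | T1 X3 | b
  T0 -> b
  T1 -> a
  X2 -> T0 T0
  X3 -> T1 B
  X4 -> T0 T0
  X5 -> T1 B

CYK table (by increasing span):
  T[0,0] 'b' = {B,S,T0}  orig:{B,S}
  T[1,1] 'b' = {B,S,T0}  orig:{B,S}
  T[2,2] 'a' = {T1}  orig:{}
  T[0,1] 'bb' = {S,X2,X4}  orig:{S}
  T[1,2] 'ba' = {A}
  T[0,2] 'bba' = {S}

S ∈ T[0,2] ⇒ YES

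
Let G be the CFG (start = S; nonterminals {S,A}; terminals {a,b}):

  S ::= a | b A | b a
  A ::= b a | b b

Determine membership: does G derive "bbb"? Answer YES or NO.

CNF form of G:
  S -> T0 A | T0 T1 | a
  A -> T0 T0 | T0 T1
  T0 -> b
  T1 -> a

CYK table (by increasing span):
  cell(0,0) b: {T0}  orig:{}
  cell(1,1) b: {T0}  orig:{}
  cell(2,2) b: {T0}  orig:{}
  cell(0,1) bb: {A}
  cell(1,2) bb: {A}
  cell(0,2) bbb: {S}

S ∈ T[0,2] ⇒ YES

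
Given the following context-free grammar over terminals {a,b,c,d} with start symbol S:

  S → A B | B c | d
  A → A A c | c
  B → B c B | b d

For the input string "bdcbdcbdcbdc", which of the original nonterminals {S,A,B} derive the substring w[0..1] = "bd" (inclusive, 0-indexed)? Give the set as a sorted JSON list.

CNF form of G:
  S -> A B | B T0 | d
  A -> A X3 | c
  B -> B X4 | T1 T2
  T0 -> c
  T1 -> b
  T2 -> d
  X3 -> A T0
  X4 -> T0 B

Fill CYK table bottom-up (cells [i..j] with 0 ≤ i ≤ j ≤ 1 only):
  T[0,0] 'b' = {T1}  orig:{}
  T[1,1] 'd' = {S,T2}  orig:{S}
  T[0,1] 'bd' = {B}

Original NTs in T[0,1] deriving "bd": ["B"]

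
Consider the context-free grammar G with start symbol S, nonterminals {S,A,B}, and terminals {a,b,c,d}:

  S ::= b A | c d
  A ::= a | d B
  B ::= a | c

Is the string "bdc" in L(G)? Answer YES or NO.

Convert to CNF:
  S -> T1 A | T2 T0
  A -> T0 B | a
  B -> a | c
  T0 -> d
  T1 -> b
  T2 -> c

CYK fill:
  [0..0]={T1}  "b"  orig:{}
  [1..1]={T0}  "d"  orig:{}
  [2..2]={B,T2}  "c"  orig:{B}
  [0..1]=∅  "bd"
  [1..2]={A}  "dc"
  [0..2]={S}  "bdc"

S ∈ T[0,2] ⇒ YES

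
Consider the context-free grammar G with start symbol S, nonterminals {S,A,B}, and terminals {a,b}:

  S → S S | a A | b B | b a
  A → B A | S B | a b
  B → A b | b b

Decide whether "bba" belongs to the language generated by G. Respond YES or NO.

CNF form of G:
  S -> S S | T0 A | T1 B | T1 T0
  A -> B A | S B | T0 T1
  B -> A T1 | T1 T1
  T0 -> a
  T1 -> b

Fill CYK table bottom-up:
  T[0,0] 'b' = {T1}  orig:{}
  T[1,1] 'b' = {T1}  orig:{}
  T[2,2] 'a' = {T0}  orig:{}
  T[0,1] 'bb' = {B}
  T[1,2] 'ba' = {S}
  T[0,2] 'bba' = ∅

S ∉ T[0,2] ⇒ NO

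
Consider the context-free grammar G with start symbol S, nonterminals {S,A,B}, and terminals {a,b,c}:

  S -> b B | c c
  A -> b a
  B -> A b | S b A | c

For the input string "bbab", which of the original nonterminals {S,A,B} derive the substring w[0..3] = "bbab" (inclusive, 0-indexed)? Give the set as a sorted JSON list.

Convert to CNF:
  S -> T0 B | T2 T2
  A -> T0 T1
  B -> A T0 | S X3 | c
  T0 -> b
  T1 -> a
  T2 -> c
  X3 -> T0 A

CYK table (by increasing span) (cells [i..j] with 0 ≤ i ≤ j ≤ 3 only):
  [0..0]={T0}  "b"  orig:{}
  [1..1]={T0}  "b"  orig:{}
  [2..2]={T1}  "a"  orig:{}
  [3..3]={T0}  "b"  orig:{}
  [0..1]=∅  "bb"
  [1..2]={A}  "ba"
  [2..3]=∅  "ab"
  [0..2]={X3}  "bba"  orig:{}
  [1..3]={B}  "bab"
  [0..3]={S}  "bbab"

Original NTs in T[0,3] deriving "bbab": ["S"]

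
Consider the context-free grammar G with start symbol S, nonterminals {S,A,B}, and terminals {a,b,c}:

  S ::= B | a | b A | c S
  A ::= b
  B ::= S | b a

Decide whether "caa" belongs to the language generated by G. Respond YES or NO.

Convert to CNF:
  S -> T0 A | T0 T1 | T2 S | a
  A -> b
  B -> T0 A | T0 T1 | T2 S | a
  T0 -> b
  T1 -> a
  T2 -> c

CYK table (by increasing span):
  T[0,0] 'c' = {T2}  orig:{}
  T[1,1] 'a' = {B,S,T1}  orig:{B,S}
  T[2,2] 'a' = {B,S,T1}  orig:{B,S}
  T[0,1] 'ca' = {B,S}
  T[1,2] 'aa' = ∅
  T[0,2] 'caa' = ∅

S ∉ T[0,2] ⇒ NO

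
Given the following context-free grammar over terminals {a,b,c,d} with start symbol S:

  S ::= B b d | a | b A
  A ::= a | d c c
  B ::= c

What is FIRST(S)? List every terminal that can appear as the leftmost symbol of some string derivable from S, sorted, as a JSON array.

FIRST sets, iterate to fixpoint:
[1]
  A via A→a: +{a}
  A via A→d c c: +{d}
  B via B→c: +{c}
  S via S→B b d: +{c}
  S via S→a: +{a}
  S via S→b A: +{b}
  FIRST[S]={a,b,c}  FIRST[A]={a,d}  FIRST[B]={c}
[2] done
  FIRST[S]={a,b,c}  FIRST[A]={a,d}  FIRST[B]={c}

FIRST(S) = ["a", "b", "c"]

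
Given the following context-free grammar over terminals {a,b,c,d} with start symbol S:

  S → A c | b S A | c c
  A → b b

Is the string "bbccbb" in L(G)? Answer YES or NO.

Convert to CNF:
  S -> A T1 | T0 X2 | T1 T1
  A -> T0 T0
  T0 -> b
  T1 -> c
  X2 -> S A

Fill CYK table bottom-up:
  T[0,0] 'b' = {T0}  orig:{}
  T[1,1] 'b' = {T0}  orig:{}
  T[2,2] 'c' = {T1}  orig:{}
  T[3,3] 'c' = {T1}  orig:{}
  T[4,4] 'b' = {T0}  orig:{}
  T[5,5] 'b' = {T0}  orig:{}
  T[0,1] 'bb' = {A}
  T[1,2] 'bc' = ∅
  T[2,3] 'cc' = {S}
  T[3,4] 'cb' = ∅
  T[4,5] 'bb' = {A}
  T[0,2] 'bbc' = {S}
  T[1,3] 'bcc' = ∅
  T[2,4] 'ccb' = ∅
  T[3,5] 'cbb' = ∅
  T[0,3] 'bbcc' = ∅
  T[1,4] 'bccb' = ∅
  T[2,5] 'ccbb' = {X2}  orig:{}
  T[0,4] 'bbccb' = ∅
  T[1,5] 'bccbb' = {S}
  T[0,5] 'bbccbb' = ∅

S ∉ T[0,5] ⇒ NO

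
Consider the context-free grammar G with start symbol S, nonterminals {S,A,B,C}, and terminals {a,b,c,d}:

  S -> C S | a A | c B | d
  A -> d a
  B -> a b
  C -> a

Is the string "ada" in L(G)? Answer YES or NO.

Convert to CNF:
  S -> C S | T1 A | T3 B | d
  A -> T0 T1
  B -> T1 T2
  C -> a
  T0 -> d
  T1 -> a
  T2 -> b
  T3 -> c

Fill CYK table bottom-up:
  T[0,0] 'a' = {C,T1}  orig:{C}
  T[1,1] 'd' = {S,T0}  orig:{S}
  T[2,2] 'a' = {C,T1}  orig:{C}
  T[0,1] 'ad' = {S}
  T[1,2] 'da' = {A}
  T[0,2] 'ada' = {S}

S ∈ T[0,2] ⇒ YES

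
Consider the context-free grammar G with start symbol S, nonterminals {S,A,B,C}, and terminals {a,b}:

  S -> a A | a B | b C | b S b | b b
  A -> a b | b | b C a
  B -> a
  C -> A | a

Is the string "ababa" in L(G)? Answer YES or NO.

Convert to CNF:
  S -> T0 A | T0 B | T1 C | T1 T1 | T1 X4
  A -> T0 T1 | T1 X2 | b
  B -> a
  C -> T0 T1 | T1 X3 | a | b
  T0 -> a
  T1 -> b
  X2 -> C T0
  X3 -> C T0
  X4 -> S T1

Fill CYK table bottom-up:
  [0..0]={B,C,T0}  "a"  orig:{B,C}
  [1..1]={A,C,T1}  "b"  orig:{A,C}
  [2..2]={B,C,T0}  "a"  orig:{B,C}
  [3..3]={A,C,T1}  "b"  orig:{A,C}
  [4..4]={B,C,T0}  "a"  orig:{B,C}
  [0..1]={A,C,S}  "ab"
  [1..2]={S,X2,X3}  "ba"  orig:{S}
  [2..3]={A,C,S}  "ab"
  [3..4]={S,X2,X3}  "ba"  orig:{S}
  [0..2]={X2,X3}  "aba"  orig:{}
  [1..3]={S,X4}  "bab"  orig:{S}
  [2..4]={X2,X3}  "aba"  orig:{}
  [0..3]=∅  "abab"
  [1..4]={A,C}  "baba"
  [0..4]={S}  "ababa"

S ∈ T[0,4] ⇒ YES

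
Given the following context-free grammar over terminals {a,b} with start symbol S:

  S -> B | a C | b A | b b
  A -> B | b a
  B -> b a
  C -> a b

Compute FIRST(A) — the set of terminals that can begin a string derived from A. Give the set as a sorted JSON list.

Compute FIRST by fixpoint:
[1]
  A via A→b a: +{b}
  B via B→b a: +{b}
  C via C→a b: +{a}
  S via S→B: +{b}
  S via S→a C: +{a}
  S: {a,b}  A: {b}  B: {b}  C: {a}
[2] — fixpoint
  S: {a,b}  A: {b}  B: {b}  C: {a}

FIRST(A) = ["b"]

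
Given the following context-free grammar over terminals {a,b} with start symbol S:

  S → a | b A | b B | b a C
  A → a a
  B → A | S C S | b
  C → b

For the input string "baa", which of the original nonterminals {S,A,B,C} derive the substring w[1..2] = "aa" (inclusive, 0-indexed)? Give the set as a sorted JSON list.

Convert to CNF:
  S -> T1 A | T1 B | T1 X3 | a
  A -> T0 T0
  B -> S X2 | T0 T0 | b
  C -> b
  T0 -> a
  T1 -> b
  X2 -> C S
  X3 -> T0 C

Fill CYK table bottom-up (cells [i..j] with 1 ≤ i ≤ j ≤ 2 only):
  T[1,1] 'a' = {S,T0}  orig:{S}
  T[2,2] 'a' = {S,T0}  orig:{S}
  T[1,2] 'aa' = {A,B}

Original NTs in T[1,2] deriving "aa": ["A", "B"]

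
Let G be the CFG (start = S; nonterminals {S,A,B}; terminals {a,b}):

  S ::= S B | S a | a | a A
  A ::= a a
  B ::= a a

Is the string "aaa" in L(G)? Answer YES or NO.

CNF form of G:
  S -> S B | S T0 | T0 A | a
  A -> T0 T0
  B -> T0 T0
  T0 -> a

CYK table (by increasing span):
  cell(0,0) a: {S,T0}  orig:{S}
  cell(1,1) a: {S,T0}  orig:{S}
  cell(2,2) a: {S,T0}  orig:{S}
  cell(0,1) aa: {A,B,S}
  cell(1,2) aa: {A,B,S}
  cell(0,2) aaa: {S}

S ∈ T[0,2] ⇒ YES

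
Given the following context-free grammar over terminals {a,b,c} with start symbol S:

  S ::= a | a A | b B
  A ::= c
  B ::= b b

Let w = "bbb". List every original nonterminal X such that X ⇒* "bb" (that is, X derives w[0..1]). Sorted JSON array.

CNF form of G:
  S -> T0 B | T1 A | a
  A -> c
  B -> T0 T0
  T0 -> b
  T1 -> a

Fill CYK table bottom-up, restricted to cells inside w[0..1]:
  T[0,0] 'b' = {T0}  orig:{}
  T[1,1] 'b' = {T0}  orig:{}
  T[0,1] 'bb' = {B}

Original NTs in T[0,1] deriving "bb": ["B"]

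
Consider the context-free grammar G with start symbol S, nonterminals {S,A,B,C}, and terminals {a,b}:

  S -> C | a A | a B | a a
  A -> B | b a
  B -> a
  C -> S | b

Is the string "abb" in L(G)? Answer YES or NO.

Convert to CNF:
  S -> T1 A | T1 B | T1 T1 | b
  A -> T0 T1 | a
  B -> a
  C -> T1 A | T1 B | T1 T1 | b
  T0 -> b
  T1 -> a

CYK table (by increasing span):
  [0..0]={A,B,T1}  "a"  orig:{A,B}
  [1..1]={C,S,T0}  "b"  orig:{C,S}
  [2..2]={C,S,T0}  "b"  orig:{C,S}
  [0..1]=∅  "ab"
  [1..2]=∅  "bb"
  [0..2]=∅  "abb"

S ∉ T[0,2] ⇒ NO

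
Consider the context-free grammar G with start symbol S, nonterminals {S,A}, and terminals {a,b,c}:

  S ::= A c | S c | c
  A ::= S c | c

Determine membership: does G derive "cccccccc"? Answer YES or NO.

CNF form of G:
  S -> A T0 | S T0 | c
  A -> S T0 | c
  T0 -> c

CYK fill:
  cell(0,0) c: {A,S,T0}  orig:{A,S}
  cell(1,1) c: {A,S,T0}  orig:{A,S}
  cell(2,2) c: {A,S,T0}  orig:{A,S}
  cell(3,3) c: {A,S,T0}  orig:{A,S}
  cell(4,4) c: {A,S,T0}  orig:{A,S}
  cell(5,5) c: {A,S,T0}  orig:{A,S}
  cell(6,6) c: {A,S,T0}  orig:{A,S}
  cell(7,7) c: {A,S,T0}  orig:{A,S}
  cell(0,1) cc: {A,S}
  cell(1,2) cc: {A,S}
  cell(2,3) cc: {A,S}
  cell(3,4) cc: {A,S}
  cell(4,5) cc: {A,S}
  cell(5,6) cc: {A,S}
  cell(6,7) cc: {A,S}
  cell(0,2) ccc: {A,S}
  cell(1,3) ccc: {A,S}
  cell(2,4) ccc: {A,S}
  cell(3,5) ccc: {A,S}
  cell(4,6) ccc: {A,S}
  cell(5,7) ccc: {A,S}
  cell(0,3) cccc: {A,S}
  cell(1,4) cccc: {A,S}
  cell(2,5) cccc: {A,S}
  cell(3,6) cccc: {A,S}
  cell(4,7) cccc: {A,S}
  cell(0,4) ccccc: {A,S}
  cell(1,5) ccccc: {A,S}
  cell(2,6) ccccc: {A,S}
  cell(3,7) ccccc: {A,S}
  cell(0,5) cccccc: {A,S}
  cell(1,6) cccccc: {A,S}
  cell(2,7) cccccc: {A,S}
  cell(0,6) ccccccc: {A,S}
  cell(1,7) ccccccc: {A,S}
  cell(0,7) cccccccc: {A,S}

S ∈ T[0,7] ⇒ YES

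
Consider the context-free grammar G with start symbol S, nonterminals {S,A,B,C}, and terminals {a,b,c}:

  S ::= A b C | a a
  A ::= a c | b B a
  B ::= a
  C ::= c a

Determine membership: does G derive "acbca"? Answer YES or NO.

CNF form of G:
  S -> A X4 | T0 T0
  A -> T0 T1 | T2 X3
  B -> a
  C -> T1 T0
  T0 -> a
  T1 -> c
  T2 -> b
  X3 -> B T0
  X4 -> T2 C

CYK table (by increasing span):
  cell(0,0) a: {B,T0}  orig:{B}
  cell(1,1) c: {T1}  orig:{}
  cell(2,2) b: {T2}  orig:{}
  cell(3,3) c: {T1}  orig:{}
  cell(4,4) a: {B,T0}  orig:{B}
  cell(0,1) ac: {A}
  cell(1,2) cb: ∅
  cell(2,3) bc: ∅
  cell(3,4) ca: {C}
  cell(0,2) acb: ∅
  cell(1,3) cbc: ∅
  cell(2,4) bca: {X4}  orig:{}
  cell(0,3) acbc: ∅
  cell(1,4) cbca: ∅
  cell(0,4) acbca: {S}

S ∈ T[0,4] ⇒ YES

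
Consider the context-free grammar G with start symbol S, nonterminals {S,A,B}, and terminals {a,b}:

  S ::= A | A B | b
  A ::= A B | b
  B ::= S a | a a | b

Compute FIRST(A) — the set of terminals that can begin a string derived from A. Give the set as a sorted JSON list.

Compute FIRST by fixpoint:
pass 1:
  A via A→b: +{b}
  B via B→a a: +{a}
  B via B→b: +{b}
  S via S→A: +{b}
  FIRST(S)={b}  FIRST(A)={b}  FIRST(B)={a,b}
pass 2: — fixpoint
  FIRST(S)={b}  FIRST(A)={b}  FIRST(B)={a,b}

FIRST(A) = ["b"]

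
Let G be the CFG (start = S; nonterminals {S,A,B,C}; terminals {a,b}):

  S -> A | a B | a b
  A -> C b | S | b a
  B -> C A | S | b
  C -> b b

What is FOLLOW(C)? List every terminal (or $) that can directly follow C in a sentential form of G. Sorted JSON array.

Compute FIRST by fixpoint:
iter 1:
  A via A→b a: +{b}
  B via B→b: +{b}
  C via C→b b: +{b}
  S via S→A: +{b}
  S via S→a B: +{a}
  FIRST(S)={a,b}  FIRST(A)={b}  FIRST(B)={b}  FIRST(C)={b}
iter 2:
  A via A→S: +{a}
  B via B→S: +{a}
  FIRST(S)={a,b}  FIRST(A)={a,b}  FIRST(B)={a,b}  FIRST(C)={b}
iter 3: done
  FIRST(S)={a,b}  FIRST(A)={a,b}  FIRST(B)={a,b}  FIRST(C)={b}

FOLLOW sets:
FOLLOW(S) := {$}
iter 1:
  A→C b: FOLLOW(C) ⊇ FIRST(b) = {b}; new: +{b}
  B→C A: FOLLOW(C) ⊇ FIRST(A) = {a,b}; new: +{a}
  S→A: FOLLOW(A) ⊇ FOLLOW(S) ⊇ {$}; new: +{$}
  S→a B: FOLLOW(B) ⊇ FOLLOW(S) ⊇ {$}; new: +{$}
  FOLLOW(S)={$}  FOLLOW(A)={$}  FOLLOW(B)={$}  FOLLOW(C)={a,b}
iter 2: (stable)
  FOLLOW(S)={$}  FOLLOW(A)={$}  FOLLOW(B)={$}  FOLLOW(C)={a,b}

FOLLOW(C) = ["a", "b"]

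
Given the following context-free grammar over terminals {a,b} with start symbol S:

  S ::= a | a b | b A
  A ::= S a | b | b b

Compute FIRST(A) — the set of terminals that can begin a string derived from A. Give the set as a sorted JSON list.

FIRST iteration:
pass 1:
  A via A→b: +{b}
  S via S→a: +{a}
  S via S→b A: +{b}
  FIRST[S]={a,b}  FIRST[A]={b}
pass 2:
  A via A→S a: +{a}
  FIRST[S]={a,b}  FIRST[A]={a,b}
pass 3: — fixpoint
  FIRST[S]={a,b}  FIRST[A]={a,b}

FIRST(A) = ["a", "b"]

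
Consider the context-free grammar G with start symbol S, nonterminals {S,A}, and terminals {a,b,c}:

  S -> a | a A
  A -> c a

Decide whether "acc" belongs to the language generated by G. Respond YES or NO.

Convert to CNF:
  S -> T1 A | a
  A -> T0 T1
  T0 -> c
  T1 -> a

CYK fill:
  T[0,0] 'a' = {S,T1}  orig:{S}
  T[1,1] 'c' = {T0}  orig:{}
  T[2,2] 'c' = {T0}  orig:{}
  T[0,1] 'ac' = ∅
  T[1,2] 'cc' = ∅
  T[0,2] 'acc' = ∅

S ∉ T[0,2] ⇒ NO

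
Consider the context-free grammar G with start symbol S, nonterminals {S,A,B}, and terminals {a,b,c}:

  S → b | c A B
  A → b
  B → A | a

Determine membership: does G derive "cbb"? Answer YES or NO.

CNF form of G:
  S -> T0 X1 | b
  A -> b
  B -> a | b
  T0 -> c
  X1 -> A B

CYK table (by increasing span):
  cell(0,0) c: {T0}  orig:{}
  cell(1,1) b: {A,B,S}
  cell(2,2) b: {A,B,S}
  cell(0,1) cb: ∅
  cell(1,2) bb: {X1}  orig:{}
  cell(0,2) cbb: {S}

S ∈ T[0,2] ⇒ YES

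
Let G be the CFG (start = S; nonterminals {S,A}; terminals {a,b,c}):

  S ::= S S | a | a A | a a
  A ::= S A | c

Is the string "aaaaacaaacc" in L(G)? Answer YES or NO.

CNF form of G:
  S -> S S | T0 A | T0 T0 | a
  A -> S A | c
  T0 -> a

CYK fill:
  T[0,0] 'a' = {S,T0}  orig:{S}
  T[1,1] 'a' = {S,T0}  orig:{S}
  T[2,2] 'a' = {S,T0}  orig:{S}
  T[3,3] 'a' = {S,T0}  orig:{S}
  T[4,4] 'a' = {S,T0}  orig:{S}
  T[5,5] 'c' = {A}
  T[6,6] 'a' = {S,T0}  orig:{S}
  T[7,7] 'a' = {S,T0}  orig:{S}
  T[8,8] 'a' = {S,T0}  orig:{S}
  T[9,9] 'c' = {A}
  T[10,10] 'c' = {A}
  T[0,1] 'aa' = {S}
  T[1,2] 'aa' = {S}
  T[2,3] 'aa' = {S}
  T[3,4] 'aa' = {S}
  T[4,5] 'ac' = {A,S}
  T[5,6] 'ca' = ∅
  T[6,7] 'aa' = {S}
  T[7,8] 'aa' = {S}
  T[8,9] 'ac' = {A,S}
  T[9,10] 'cc' = ∅
  T[0,2] 'aaa' = {S}
  T[1,3] 'aaa' = {S}
  T[2,4] 'aaa' = {S}
  T[3,5] 'aac' = {A,S}
  T[4,6] 'aca' = {S}
  T[5,7] 'caa' = ∅
  T[6,8] 'aaa' = {S}
  T[7,9] 'aac' = {A,S}
  T[8,10] 'acc' = {A}
  T[0,3] 'aaaa' = {S}
  T[1,4] 'aaaa' = {S}
  T[2,5] 'aaac' = {A,S}
  T[3,6] 'aaca' = {S}
  T[4,7] 'acaa' = {S}
  T[5,8] 'caaa' = ∅
  T[6,9] 'aaac' = {A,S}
  T[7,10] 'aacc' = {A,S}
  T[0,4] 'aaaaa' = {S}
  T[1,5] 'aaaac' = {A,S}
  T[2,6] 'aaaca' = {S}
  T[3,7] 'aacaa' = {S}
  T[4,8] 'acaaa' = {S}
  T[5,9] 'caaac' = ∅
  T[6,10] 'aaacc' = {A,S}
  T[0,5] 'aaaaac' = {A,S}
  T[1,6] 'aaaaca' = {S}
  T[2,7] 'aaacaa' = {S}
  T[3,8] 'aacaaa' = {S}
  T[4,9] 'acaaac' = {A,S}
  T[5,10] 'caaacc' = ∅
  T[0,6] 'aaaaaca' = {S}
  T[1,7] 'aaaacaa' = {S}
  T[2,8] 'aaacaaa' = {S}
  T[3,9] 'aacaaac' = {A,S}
  T[4,10] 'acaaacc' = {A,S}
  T[0,7] 'aaaaacaa' = {S}
  T[1,8] 'aaaacaaa' = {S}
  T[2,9] 'aaacaaac' = {A,S}
  T[3,10] 'aacaaacc' = {A,S}
  T[0,8] 'aaaaacaaa' = {S}
  T[1,9] 'aaaacaaac' = {A,S}
  T[2,10] 'aaacaaacc' = {A,S}
  T[0,9] 'aaaaacaaac' = {A,S}
  T[1,10] 'aaaacaaacc' = {A,S}
  T[0,10] 'aaaaacaaacc' = {A,S}

S ∈ T[0,10] ⇒ YES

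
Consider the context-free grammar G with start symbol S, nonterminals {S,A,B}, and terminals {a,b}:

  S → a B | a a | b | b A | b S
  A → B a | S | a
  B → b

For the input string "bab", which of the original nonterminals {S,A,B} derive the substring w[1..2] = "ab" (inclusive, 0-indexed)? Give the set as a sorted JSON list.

CNF form of G:
  S -> T0 B | T0 T0 | T1 A | T1 S | b
  A -> B T0 | T0 B | T0 T0 | T1 A | T1 S | a | b
  B -> b
  T0 -> a
  T1 -> b

CYK table (by increasing span) (cells [i..j] with 1 ≤ i ≤ j ≤ 2 only):
  cell(1,1) a: {A,T0}  orig:{A}
  cell(2,2) b: {A,B,S,T1}  orig:{A,B,S}
  cell(1,2) ab: {A,S}

Original NTs in T[1,2] deriving "ab": ["A", "S"]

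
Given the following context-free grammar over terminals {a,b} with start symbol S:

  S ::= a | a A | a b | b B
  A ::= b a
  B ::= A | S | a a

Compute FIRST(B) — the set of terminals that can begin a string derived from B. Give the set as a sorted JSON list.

FIRST sets, iterate to fixpoint:
[1]
  A via A→b a: +{b}
  B via B→A: +{b}
  B via B→a a: +{a}
  S via S→a: +{a}
  S via S→b B: +{b}
  FIRST(S)={a,b}  FIRST(A)={b}  FIRST(B)={a,b}
[2] (stable)
  FIRST(S)={a,b}  FIRST(A)={b}  FIRST(B)={a,b}

FIRST(B) = ["a", "b"]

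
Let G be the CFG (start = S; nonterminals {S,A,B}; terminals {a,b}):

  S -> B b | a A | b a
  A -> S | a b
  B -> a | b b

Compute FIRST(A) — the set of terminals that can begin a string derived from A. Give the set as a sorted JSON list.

FIRST sets, iterate to fixpoint:
round 1:
  A via A→a b: +{a}
  B via B→a: +{a}
  B via B→b b: +{b}
  S via S→B b: +{a,b}
  S: {a,b}  A: {a}  B: {a,b}
round 2:
  A via A→S: +{b}
  S: {a,b}  A: {a,b}  B: {a,b}
round 3: — fixpoint
  S: {a,b}  A: {a,b}  B: {a,b}

FIRST(A) = ["a", "b"]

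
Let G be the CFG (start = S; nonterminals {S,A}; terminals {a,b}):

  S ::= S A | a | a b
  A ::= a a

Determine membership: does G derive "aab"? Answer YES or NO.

CNF form of G:
  S -> S A | T0 T1 | a
  A -> T0 T0
  T0 -> a
  T1 -> b

CYK fill:
  [0..0]={S,T0}  "a"  orig:{S}
  [1..1]={S,T0}  "a"  orig:{S}
  [2..2]={T1}  "b"  orig:{}
  [0..1]={A}  "aa"
  [1..2]={S}  "ab"
  [0..2]=∅  "aab"

S ∉ T[0,2] ⇒ NO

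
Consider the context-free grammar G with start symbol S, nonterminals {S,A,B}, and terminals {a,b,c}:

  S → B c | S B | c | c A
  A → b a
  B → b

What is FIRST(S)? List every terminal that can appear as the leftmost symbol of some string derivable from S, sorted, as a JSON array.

FIRST iteration:
[1]
  A via A→b a: +{b}
  B via B→b: +{b}
  S via S→B c: +{b}
  S via S→c: +{c}
  FIRST(S)={b,c}  FIRST(A)={b}  FIRST(B)={b}
[2] (no change)
  FIRST(S)={b,c}  FIRST(A)={b}  FIRST(B)={b}

FIRST(S) = ["b", "c"]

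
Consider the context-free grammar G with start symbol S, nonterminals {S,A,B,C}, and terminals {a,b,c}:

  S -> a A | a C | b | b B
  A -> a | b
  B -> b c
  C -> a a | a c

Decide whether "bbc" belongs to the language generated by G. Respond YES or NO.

Convert to CNF:
  S -> T0 B | T2 A | T2 C | b
  A -> a | b
  B -> T0 T1
  C -> T2 T1 | T2 T2
  T0 -> b
  T1 -> c
  T2 -> a

Fill CYK table bottom-up:
  [0..0]={A,S,T0}  "b"  orig:{A,S}
  [1..1]={A,S,T0}  "b"  orig:{A,S}
  [2..2]={T1}  "c"  orig:{}
  [0..1]=∅  "bb"
  [1..2]={B}  "bc"
  [0..2]={S}  "bbc"

S ∈ T[0,2] ⇒ YES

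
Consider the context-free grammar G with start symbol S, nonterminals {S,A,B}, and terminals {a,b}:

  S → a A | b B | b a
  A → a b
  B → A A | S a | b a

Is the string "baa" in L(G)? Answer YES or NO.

CNF form of G:
  S -> T0 A | T1 B | T1 T0
  A -> T0 T1
  B -> A A | S T0 | T1 T0
  T0 -> a
  T1 -> b

CYK fill:
  cell(0,0) b: {T1}  orig:{}
  cell(1,1) a: {T0}  orig:{}
  cell(2,2) a: {T0}  orig:{}
  cell(0,1) ba: {B,S}
  cell(1,2) aa: ∅
  cell(0,2) baa: {B}

S ∉ T[0,2] ⇒ NO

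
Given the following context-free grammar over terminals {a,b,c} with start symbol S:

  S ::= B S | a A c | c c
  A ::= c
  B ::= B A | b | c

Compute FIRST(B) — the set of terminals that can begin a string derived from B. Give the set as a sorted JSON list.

FIRST iteration:
iter 1:
  A via A→c: +{c}
  B via B→b: +{b}
  B via B→c: +{c}
  S via S→B S: +{b,c}
  S via S→a A c: +{a}
  S: {a,b,c}  A: {c}  B: {b,c}
iter 2: done
  S: {a,b,c}  A: {c}  B: {b,c}

FIRST(B) = ["b", "c"]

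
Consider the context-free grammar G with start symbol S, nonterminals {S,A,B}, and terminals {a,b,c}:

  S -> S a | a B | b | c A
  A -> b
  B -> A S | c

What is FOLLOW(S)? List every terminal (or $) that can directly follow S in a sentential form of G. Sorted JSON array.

FIRST sets, iterate to fixpoint:
[1]
  A via A→b: +{b}
  B via B→A S: +{b}
  B via B→c: +{c}
  S via S→a B: +{a}
  S via S→b: +{b}
  S via S→c A: +{c}
  FIRST[S]={a,b,c}  FIRST[A]={b}  FIRST[B]={b,c}
[2] — fixpoint
  FIRST[S]={a,b,c}  FIRST[A]={b}  FIRST[B]={b,c}

Compute FOLLOW by fixpoint:
initialize: $ ∈ FOLLOW(S)
[1]
  B→A S: FOLLOW(A) ⊇ FIRST(S) = {a,b,c}; new: +{a,b,c}
  S→S a: FOLLOW(S) ⊇ FIRST(a) = {a}; new: +{a}
  S→a B: FOLLOW(B) ⊇ FOLLOW(S) ⊇ {$,a}; new: +{$,a}
  S→c A: FOLLOW(A) ⊇ FOLLOW(S) ⊇ {$,a}; new: +{$}
  FOLLOW(S)={$,a}  FOLLOW(A)={$,a,b,c}  FOLLOW(B)={$,a}
[2] — fixpoint
  FOLLOW(S)={$,a}  FOLLOW(A)={$,a,b,c}  FOLLOW(B)={$,a}

FOLLOW(S) = ["$", "a"]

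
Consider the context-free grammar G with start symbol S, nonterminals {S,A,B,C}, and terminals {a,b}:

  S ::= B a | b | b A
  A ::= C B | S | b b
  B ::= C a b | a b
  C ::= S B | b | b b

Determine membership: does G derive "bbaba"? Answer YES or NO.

CNF form of G:
  S -> B T0 | T1 A | b
  A -> B T0 | C B | T1 A | T1 T1 | b
  B -> C X2 | T0 T1
  C -> S B | T1 T1 | b
  T0 -> a
  T1 -> b
  X2 -> T0 T1

CYK table (by increasing span):
  cell(0,0) b: {A,C,S,T1}  orig:{A,C,S}
  cell(1,1) b: {A,C,S,T1}  orig:{A,C,S}
  cell(2,2) a: {T0}  orig:{}
  cell(3,3) b: {A,C,S,T1}  orig:{A,C,S}
  cell(4,4) a: {T0}  orig:{}
  cell(0,1) bb: {A,C,S}
  cell(1,2) ba: ∅
  cell(2,3) ab: {B,X2}  orig:{B}
  cell(3,4) ba: ∅
  cell(0,2) bba: ∅
  cell(1,3) bab: {A,B,C}
  cell(2,4) aba: {A,S}
  cell(0,3) bbab: {A,B,C,S}
  cell(1,4) baba: {A,S}
  cell(0,4) bbaba: {A,S}

S ∈ T[0,4] ⇒ YES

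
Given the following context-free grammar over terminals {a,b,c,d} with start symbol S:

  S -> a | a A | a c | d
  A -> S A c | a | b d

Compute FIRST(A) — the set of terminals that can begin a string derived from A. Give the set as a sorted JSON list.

FIRST iteration:
[1]
  A via A→a: +{a}
  A via A→b d: +{b}
  S via S→a: +{a}
  S via S→d: +{d}
  FIRST[S]={a,d}  FIRST[A]={a,b}
[2]
  A via A→S A c: +{d}
  FIRST[S]={a,d}  FIRST[A]={a,b,d}
[3] done
  FIRST[S]={a,d}  FIRST[A]={a,b,d}

FIRST(A) = ["a", "b", "d"]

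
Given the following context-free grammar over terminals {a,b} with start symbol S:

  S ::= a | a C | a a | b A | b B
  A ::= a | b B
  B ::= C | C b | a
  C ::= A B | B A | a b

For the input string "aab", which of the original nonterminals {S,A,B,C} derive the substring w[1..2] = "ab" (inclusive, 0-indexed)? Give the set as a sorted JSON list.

Convert to CNF:
  S -> T0 A | T0 B | T1 C | T1 T1 | a
  A -> T0 B | a
  B -> A B | B A | C T0 | T1 T0 | a
  C -> A B | B A | T1 T0
  T0 -> b
  T1 -> a

CYK fill (cells [i..j] with 1 ≤ i ≤ j ≤ 2 only):
  cell(1,1) a: {A,B,S,T1}  orig:{A,B,S}
  cell(2,2) b: {T0}  orig:{}
  cell(1,2) ab: {B,C}

Original NTs in T[1,2] deriving "ab": ["B", "C"]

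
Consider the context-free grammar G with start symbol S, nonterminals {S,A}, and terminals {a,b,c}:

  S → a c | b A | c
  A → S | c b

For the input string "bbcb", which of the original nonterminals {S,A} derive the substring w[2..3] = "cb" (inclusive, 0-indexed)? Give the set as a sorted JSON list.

Convert to CNF:
  S -> T0 T1 | T2 A | c
  A -> T0 T1 | T1 T2 | T2 A | c
  T0 -> a
  T1 -> c
  T2 -> b

CYK fill — only the sub-triangle for w[2..3]:
  T[2,2] 'c' = {A,S,T1}  orig:{A,S}
  T[3,3] 'b' = {T2}  orig:{}
  T[2,3] 'cb' = {A}

Original NTs in T[2,3] deriving "cb": ["A"]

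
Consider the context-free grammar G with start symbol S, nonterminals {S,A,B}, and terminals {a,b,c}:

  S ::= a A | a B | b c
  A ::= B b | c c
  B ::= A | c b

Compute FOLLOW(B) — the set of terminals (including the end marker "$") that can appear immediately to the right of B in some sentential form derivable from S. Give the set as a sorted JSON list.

FIRST iteration:
iter 1:
  A via A→c c: +{c}
  B via B→A: +{c}
  S via S→a A: +{a}
  S via S→b c: +{b}
  S: {a,b}  A: {c}  B: {c}
iter 2: (stable)
  S: {a,b}  A: {c}  B: {c}

Compute FOLLOW by fixpoint:
initialize: $ ∈ FOLLOW(S)
iter 1:
  A→B b: FOLLOW(B) ⊇ FIRST(b) = {b}; new: +{b}
  B→A: FOLLOW(A) ⊇ FOLLOW(B) ⊇ {b}; new: +{b}
  S→a A: FOLLOW(A) ⊇ FOLLOW(S) ⊇ {$}; new: +{$}
  S→a B: FOLLOW(B) ⊇ FOLLOW(S) ⊇ {$}; new: +{$}
  FOLLOW[S]={$}  FOLLOW[A]={$,b}  FOLLOW[B]={$,b}
iter 2: done
  FOLLOW[S]={$}  FOLLOW[A]={$,b}  FOLLOW[B]={$,b}

FOLLOW(B) = ["$", "b"]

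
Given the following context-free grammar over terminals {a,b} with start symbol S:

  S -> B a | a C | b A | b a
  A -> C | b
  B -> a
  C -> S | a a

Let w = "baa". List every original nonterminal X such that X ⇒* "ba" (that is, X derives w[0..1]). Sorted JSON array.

Convert to CNF:
  S -> B T0 | T0 C | T1 A | T1 T0
  A -> B T0 | T0 C | T0 T0 | T1 A | T1 T0 | b
  B -> a
  C -> B T0 | T0 C | T0 T0 | T1 A | T1 T0
  T0 -> a
  T1 -> b

Fill CYK table bottom-up (cells [i..j] with 0 ≤ i ≤ j ≤ 1 only):
  cell(0,0) b: {A,T1}  orig:{A}
  cell(1,1) a: {B,T0}  orig:{B}
  cell(0,1) ba: {A,C,S}

Original NTs in T[0,1] deriving "ba": ["A", "C", "S"]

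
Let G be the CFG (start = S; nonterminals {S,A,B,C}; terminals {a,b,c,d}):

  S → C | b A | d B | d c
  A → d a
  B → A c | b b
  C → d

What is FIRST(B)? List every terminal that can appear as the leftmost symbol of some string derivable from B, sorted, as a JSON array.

FIRST sets, iterate to fixpoint:
[1]
  A via A→d a: +{d}
  B via B→A c: +{d}
  B via B→b b: +{b}
  C via C→d: +{d}
  S via S→C: +{d}
  S via S→b A: +{b}
  S: {b,d}  A: {d}  B: {b,d}  C: {d}
[2] (no change)
  S: {b,d}  A: {d}  B: {b,d}  C: {d}

FIRST(B) = ["b", "d"]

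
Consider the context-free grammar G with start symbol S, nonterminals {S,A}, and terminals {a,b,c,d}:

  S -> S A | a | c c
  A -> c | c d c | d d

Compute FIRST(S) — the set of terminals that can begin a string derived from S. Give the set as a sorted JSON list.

Compute FIRST by fixpoint:
pass 1:
  A via A→c: +{c}
  A via A→d d: +{d}
  S via S→a: +{a}
  S via S→c c: +{c}
  S: {a,c}  A: {c,d}
pass 2: done
  S: {a,c}  A: {c,d}

FIRST(S) = ["a", "c"]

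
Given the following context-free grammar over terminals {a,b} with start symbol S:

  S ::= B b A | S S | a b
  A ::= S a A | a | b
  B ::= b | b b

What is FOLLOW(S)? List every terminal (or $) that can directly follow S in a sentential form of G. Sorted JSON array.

FIRST iteration:
[1]
  A via A→a: +{a}
  A via A→b: +{b}
  B via B→b: +{b}
  S via S→B b A: +{b}
  S via S→a b: +{a}
  FIRST[S]={a,b}  FIRST[A]={a,b}  FIRST[B]={b}
[2] (no change)
  FIRST[S]={a,b}  FIRST[A]={a,b}  FIRST[B]={b}

Compute FOLLOW by fixpoint:
FOLLOW(S) := {$}
pass 1:
  A→S a A: FOLLOW(S) ⊇ FIRST(a) = {a}; new: +{a}
  S→B b A: FOLLOW(B) ⊇ FIRST(b) = {b}; new: +{b}
  S→B b A: FOLLOW(A) ⊇ FOLLOW(S) ⊇ {$,a}; new: +{$,a}
  S→S S: FOLLOW(S) ⊇ FIRST(S) = {a,b}; new: +{b}
  FOLLOW[S]={$,a,b}  FOLLOW[A]={$,a}  FOLLOW[B]={b}
pass 2:
  S→B b A: FOLLOW(A) ⊇ FOLLOW(S) ⊇ {$,a,b}; new: +{b}
  FOLLOW[S]={$,a,b}  FOLLOW[A]={$,a,b}  FOLLOW[B]={b}
pass 3: (stable)
  FOLLOW[S]={$,a,b}  FOLLOW[A]={$,a,b}  FOLLOW[B]={b}

FOLLOW(S) = ["$", "a", "b"]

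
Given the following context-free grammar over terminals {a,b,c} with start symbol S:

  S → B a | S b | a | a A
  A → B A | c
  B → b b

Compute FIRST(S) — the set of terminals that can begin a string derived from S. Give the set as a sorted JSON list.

Compute FIRST by fixpoint:
round 1:
  A via A→c: +{c}
  B via B→b b: +{b}
  S via S→B a: +{b}
  S via S→a: +{a}
  FIRST[S]={a,b}  FIRST[A]={c}  FIRST[B]={b}
round 2:
  A via A→B A: +{b}
  FIRST[S]={a,b}  FIRST[A]={b,c}  FIRST[B]={b}
round 3: (no change)
  FIRST[S]={a,b}  FIRST[A]={b,c}  FIRST[B]={b}

FIRST(S) = ["a", "b"]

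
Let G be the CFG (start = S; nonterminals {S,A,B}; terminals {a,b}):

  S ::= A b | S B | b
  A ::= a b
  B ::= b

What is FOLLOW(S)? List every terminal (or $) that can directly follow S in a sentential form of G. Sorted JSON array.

Compute FIRST by fixpoint:
[1]
  A via A→a b: +{a}
  B via B→b: +{b}
  S via S→A b: +{a}
  S via S→b: +{b}
  FIRST[S]={a,b}  FIRST[A]={a}  FIRST[B]={b}
[2] (no change)
  FIRST[S]={a,b}  FIRST[A]={a}  FIRST[B]={b}

Compute FOLLOW by fixpoint:
FOLLOW(S) := {$}
pass 1:
  S→A b: FOLLOW(A) ⊇ FIRST(b) = {b}; new: +{b}
  S→S B: FOLLOW(S) ⊇ FIRST(B) = {b}; new: +{b}
  S→S B: FOLLOW(B) ⊇ FOLLOW(S) ⊇ {$,b}; new: +{$,b}
  S: {$,b}  A: {b}  B: {$,b}
pass 2: done
  S: {$,b}  A: {b}  B: {$,b}

FOLLOW(S) = ["$", "b"]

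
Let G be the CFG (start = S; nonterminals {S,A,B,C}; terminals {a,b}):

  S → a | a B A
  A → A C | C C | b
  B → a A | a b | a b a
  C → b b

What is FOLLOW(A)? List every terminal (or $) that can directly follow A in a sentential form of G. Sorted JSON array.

FIRST iteration:
iter 1:
  A via A→b: +{b}
  B via B→a A: +{a}
  C via C→b b: +{b}
  S via S→a: +{a}
  FIRST(S)={a}  FIRST(A)={b}  FIRST(B)={a}  FIRST(C)={b}
iter 2: done
  FIRST(S)={a}  FIRST(A)={b}  FIRST(B)={a}  FIRST(C)={b}

FOLLOW iteration:
seed FOLLOW(S) with $
round 1:
  A→A C: FOLLOW(A) ⊇ FIRST(C) = {b}; new: +{b}
  A→A C: FOLLOW(C) ⊇ FOLLOW(A) ⊇ {b}; new: +{b}
  S→a B A: FOLLOW(B) ⊇ FIRST(A) = {b}; new: +{b}
  S→a B A: FOLLOW(A) ⊇ FOLLOW(S) ⊇ {$}; new: +{$}
  S: {$}  A: {$,b}  B: {b}  C: {b}
round 2:
  A→A C: FOLLOW(C) ⊇ FOLLOW(A) ⊇ {$,b}; new: +{$}
  S: {$}  A: {$,b}  B: {b}  C: {$,b}
round 3: (stable)
  S: {$}  A: {$,b}  B: {b}  C: {$,b}

FOLLOW(A) = ["$", "b"]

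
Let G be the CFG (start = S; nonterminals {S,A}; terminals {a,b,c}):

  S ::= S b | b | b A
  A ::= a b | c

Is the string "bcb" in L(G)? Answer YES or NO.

CNF form of G:
  S -> S T1 | T1 A | b
  A -> T0 T1 | c
  T0 -> a
  T1 -> b

CYK table (by increasing span):
  [0..0]={S,T1}  "b"  orig:{S}
  [1..1]={A}  "c"
  [2..2]={S,T1}  "b"  orig:{S}
  [0..1]={S}  "bc"
  [1..2]=∅  "cb"
  [0..2]={S}  "bcb"

S ∈ T[0,2] ⇒ YES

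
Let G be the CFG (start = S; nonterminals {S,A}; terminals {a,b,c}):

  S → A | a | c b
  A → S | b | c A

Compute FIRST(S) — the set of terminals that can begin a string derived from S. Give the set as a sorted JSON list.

FIRST sets, iterate to fixpoint:
round 1:
  A via A→b: +{b}
  A via A→c A: +{c}
  S via S→A: +{b,c}
  S via S→a: +{a}
  S: {a,b,c}  A: {b,c}
round 2:
  A via A→S: +{a}
  S: {a,b,c}  A: {a,b,c}
round 3: done
  S: {a,b,c}  A: {a,b,c}

FIRST(S) = ["a", "b", "c"]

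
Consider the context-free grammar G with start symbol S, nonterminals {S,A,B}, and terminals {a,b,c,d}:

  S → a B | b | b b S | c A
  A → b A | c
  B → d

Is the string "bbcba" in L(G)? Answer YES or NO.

CNF form of G:
  S -> T0 X3 | T1 B | T2 A | b
  A -> T0 A | c
  B -> d
  T0 -> b
  T1 -> a
  T2 -> c
  X3 -> T0 S

CYK fill:
  cell(0,0) b: {S,T0}  orig:{S}
  cell(1,1) b: {S,T0}  orig:{S}
  cell(2,2) c: {A,T2}  orig:{A}
  cell(3,3) b: {S,T0}  orig:{S}
  cell(4,4) a: {T1}  orig:{}
  cell(0,1) bb: {X3}  orig:{}
  cell(1,2) bc: {A}
  cell(2,3) cb: ∅
  cell(3,4) ba: ∅
  cell(0,2) bbc: {A}
  cell(1,3) bcb: ∅
  cell(2,4) cba: ∅
  cell(0,3) bbcb: ∅
  cell(1,4) bcba: ∅
  cell(0,4) bbcba: ∅

S ∉ T[0,4] ⇒ NO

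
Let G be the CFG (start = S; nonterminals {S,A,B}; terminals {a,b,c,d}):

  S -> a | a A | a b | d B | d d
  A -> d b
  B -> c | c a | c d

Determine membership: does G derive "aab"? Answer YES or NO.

CNF form of G:
  S -> T0 B | T0 T0 | T3 A | T3 T1 | a
  A -> T0 T1
  B -> T2 T0 | T2 T3 | c
  T0 -> d
  T1 -> b
  T2 -> c
  T3 -> a

CYK table (by increasing span):
  [0..0]={S,T3}  "a"  orig:{S}
  [1..1]={S,T3}  "a"  orig:{S}
  [2..2]={T1}  "b"  orig:{}
  [0..1]=∅  "aa"
  [1..2]={S}  "ab"
  [0..2]=∅  "aab"

S ∉ T[0,2] ⇒ NO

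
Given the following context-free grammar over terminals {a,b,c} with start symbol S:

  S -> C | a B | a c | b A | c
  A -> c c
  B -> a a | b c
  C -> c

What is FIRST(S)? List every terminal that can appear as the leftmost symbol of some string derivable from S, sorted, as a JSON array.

Compute FIRST by fixpoint:
iter 1:
  A via A→c c: +{c}
  B via B→a a: +{a}
  B via B→b c: +{b}
  C via C→c: +{c}
  S via S→C: +{c}
  S via S→a B: +{a}
  S via S→b A: +{b}
  FIRST(S)={a,b,c}  FIRST(A)={c}  FIRST(B)={a,b}  FIRST(C)={c}
iter 2: (stable)
  FIRST(S)={a,b,c}  FIRST(A)={c}  FIRST(B)={a,b}  FIRST(C)={c}

FIRST(S) = ["a", "b", "c"]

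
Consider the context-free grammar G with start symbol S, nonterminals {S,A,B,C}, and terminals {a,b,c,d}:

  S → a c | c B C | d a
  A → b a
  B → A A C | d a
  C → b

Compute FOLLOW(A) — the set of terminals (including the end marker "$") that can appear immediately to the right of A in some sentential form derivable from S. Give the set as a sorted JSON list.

FIRST sets, iterate to fixpoint:
pass 1:
  A via A→b a: +{b}
  B via B→A A C: +{b}
  B via B→d a: +{d}
  C via C→b: +{b}
  S via S→a c: +{a}
  S via S→c B C: +{c}
  S via S→d a: +{d}
  S: {a,c,d}  A: {b}  B: {b,d}  C: {b}
pass 2: — fixpoint
  S: {a,c,d}  A: {b}  B: {b,d}  C: {b}

FOLLOW iteration:
seed FOLLOW(S) with $
iter 1:
  B→A A C: FOLLOW(A) ⊇ FIRST(A) = {b}; new: +{b}
  S→c B C: FOLLOW(B) ⊇ FIRST(C) = {b}; new: +{b}
  S→c B C: FOLLOW(C) ⊇ FOLLOW(S) ⊇ {$}; new: +{$}
  FOLLOW(S)={$}  FOLLOW(A)={b}  FOLLOW(B)={b}  FOLLOW(C)={$}
iter 2:
  B→A A C: FOLLOW(C) ⊇ FOLLOW(B) ⊇ {b}; new: +{b}
  FOLLOW(S)={$}  FOLLOW(A)={b}  FOLLOW(B)={b}  FOLLOW(C)={$,b}
iter 3: (stable)
  FOLLOW(S)={$}  FOLLOW(A)={b}  FOLLOW(B)={b}  FOLLOW(C)={$,b}

FOLLOW(A) = ["b"]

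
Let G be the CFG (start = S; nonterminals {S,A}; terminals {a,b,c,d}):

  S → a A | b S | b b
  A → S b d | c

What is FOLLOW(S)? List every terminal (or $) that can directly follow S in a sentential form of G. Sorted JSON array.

FIRST sets, iterate to fixpoint:
iter 1:
  A via A→c: +{c}
  S via S→a A: +{a}
  S via S→b S: +{b}
  S: {a,b}  A: {c}
iter 2:
  A via A→S b d: +{a,b}
  S: {a,b}  A: {a,b,c}
iter 3: (stable)
  S: {a,b}  A: {a,b,c}

FOLLOW iteration:
seed FOLLOW(S) with $
iter 1:
  A→S b d: FOLLOW(S) ⊇ FIRST(b) = {b}; new: +{b}
  S→a A: FOLLOW(A) ⊇ FOLLOW(S) ⊇ {$,b}; new: +{$,b}
  FOLLOW[S]={$,b}  FOLLOW[A]={$,b}
iter 2: (stable)
  FOLLOW[S]={$,b}  FOLLOW[A]={$,b}

FOLLOW(S) = ["$", "b"]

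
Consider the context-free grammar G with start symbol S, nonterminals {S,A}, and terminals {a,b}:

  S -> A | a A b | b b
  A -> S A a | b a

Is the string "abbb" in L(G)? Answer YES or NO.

CNF form of G:
  S -> S X3 | T0 X4 | T1 T0 | T1 T1
  A -> S X2 | T1 T0
  T0 -> a
  T1 -> b
  X2 -> A T0
  X3 -> A T0
  X4 -> A T1

CYK fill:
  T[0,0] 'a' = {T0}  orig:{}
  T[1,1] 'b' = {T1}  orig:{}
  T[2,2] 'b' = {T1}  orig:{}
  T[3,3] 'b' = {T1}  orig:{}
  T[0,1] 'ab' = ∅
  T[1,2] 'bb' = {S}
  T[2,3] 'bb' = {S}
  T[0,2] 'abb' = ∅
  T[1,3] 'bbb' = ∅
  T[0,3] 'abbb' = ∅

S ∉ T[0,3] ⇒ NO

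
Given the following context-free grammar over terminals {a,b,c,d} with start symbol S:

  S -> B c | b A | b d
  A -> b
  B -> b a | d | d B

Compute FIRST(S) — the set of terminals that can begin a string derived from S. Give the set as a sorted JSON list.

FIRST sets, iterate to fixpoint:
iter 1:
  A via A→b: +{b}
  B via B→b a: +{b}
  B via B→d: +{d}
  S via S→B c: +{b,d}
  FIRST[S]={b,d}  FIRST[A]={b}  FIRST[B]={b,d}
iter 2: done
  FIRST[S]={b,d}  FIRST[A]={b}  FIRST[B]={b,d}

FIRST(S) = ["b", "d"]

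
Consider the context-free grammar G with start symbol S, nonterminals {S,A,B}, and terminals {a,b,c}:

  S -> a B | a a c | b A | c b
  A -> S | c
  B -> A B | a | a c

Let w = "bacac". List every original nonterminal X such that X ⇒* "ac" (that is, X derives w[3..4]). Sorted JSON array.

CNF form of G:
  S -> T0 B | T0 X4 | T1 T2 | T2 A
  A -> T0 B | T0 X3 | T1 T2 | T2 A | c
  B -> A B | T0 T1 | a
  T0 -> a
  T1 -> c
  T2 -> b
  X3 -> T0 T1
  X4 -> T0 T1

Fill CYK table bottom-up, restricted to cells inside w[3..4]:
  [3..3]={B,T0}  "a"  orig:{B}
  [4..4]={A,T1}  "c"  orig:{A}
  [3..4]={B,X3,X4}  "ac"  orig:{B}

Original NTs in T[3,4] deriving "ac": ["B"]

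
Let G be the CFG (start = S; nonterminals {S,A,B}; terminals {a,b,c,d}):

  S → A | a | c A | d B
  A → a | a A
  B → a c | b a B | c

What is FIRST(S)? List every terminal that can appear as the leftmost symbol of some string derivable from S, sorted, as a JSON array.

Compute FIRST by fixpoint:
[1]
  A via A→a: +{a}
  B via B→a c: +{a}
  B via B→b a B: +{b}
  B via B→c: +{c}
  S via S→A: +{a}
  S via S→c A: +{c}
  S via S→d B: +{d}
  S: {a,c,d}  A: {a}  B: {a,b,c}
[2] done
  S: {a,c,d}  A: {a}  B: {a,b,c}

FIRST(S) = ["a", "c", "d"]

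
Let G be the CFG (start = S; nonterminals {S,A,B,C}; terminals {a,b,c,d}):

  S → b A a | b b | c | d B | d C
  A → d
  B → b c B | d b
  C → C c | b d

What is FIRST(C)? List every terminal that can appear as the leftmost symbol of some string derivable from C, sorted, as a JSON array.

Compute FIRST by fixpoint:
pass 1:
  A via A→d: +{d}
  B via B→b c B: +{b}
  B via B→d b: +{d}
  C via C→b d: +{b}
  S via S→b A a: +{b}
  S via S→c: +{c}
  S via S→d B: +{d}
  FIRST[S]={b,c,d}  FIRST[A]={d}  FIRST[B]={b,d}  FIRST[C]={b}
pass 2: — fixpoint
  FIRST[S]={b,c,d}  FIRST[A]={d}  FIRST[B]={b,d}  FIRST[C]={b}

FIRST(C) = ["b"]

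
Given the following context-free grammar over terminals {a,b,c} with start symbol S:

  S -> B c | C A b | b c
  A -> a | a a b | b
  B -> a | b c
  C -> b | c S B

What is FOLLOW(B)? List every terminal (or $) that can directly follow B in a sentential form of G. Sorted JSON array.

Compute FIRST by fixpoint:
pass 1:
  A via A→a: +{a}
  A via A→b: +{b}
  B via B→a: +{a}
  B via B→b c: +{b}
  C via C→b: +{b}
  C via C→c S B: +{c}
  S via S→B c: +{a,b}
  S via S→C A b: +{c}
  FIRST[S]={a,b,c}  FIRST[A]={a,b}  FIRST[B]={a,b}  FIRST[C]={b,c}
pass 2: (no change)
  FIRST[S]={a,b,c}  FIRST[A]={a,b}  FIRST[B]={a,b}  FIRST[C]={b,c}

FOLLOW iteration:
FOLLOW(S) := {$}
round 1:
  C→c S B: FOLLOW(S) ⊇ FIRST(B) = {a,b}; new: +{a,b}
  S→B c: FOLLOW(B) ⊇ FIRST(c) = {c}; new: +{c}
  S→C A b: FOLLOW(C) ⊇ FIRST(A) = {a,b}; new: +{a,b}
  S→C A b: FOLLOW(A) ⊇ FIRST(b) = {b}; new: +{b}
  S: {$,a,b}  A: {b}  B: {c}  C: {a,b}
round 2:
  C→c S B: FOLLOW(B) ⊇ FOLLOW(C) ⊇ {a,b}; new: +{a,b}
  S: {$,a,b}  A: {b}  B: {a,b,c}  C: {a,b}
round 3: (stable)
  S: {$,a,b}  A: {b}  B: {a,b,c}  C: {a,b}

FOLLOW(B) = ["a", "b", "c"]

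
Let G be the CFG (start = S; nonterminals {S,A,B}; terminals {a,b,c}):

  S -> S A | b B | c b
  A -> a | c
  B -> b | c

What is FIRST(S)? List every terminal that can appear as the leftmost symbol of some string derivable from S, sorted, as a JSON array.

FIRST sets, iterate to fixpoint:
[1]
  A via A→a: +{a}
  A via A→c: +{c}
  B via B→b: +{b}
  B via B→c: +{c}
  S via S→b B: +{b}
  S via S→c b: +{c}
  FIRST(S)={b,c}  FIRST(A)={a,c}  FIRST(B)={b,c}
[2] (stable)
  FIRST(S)={b,c}  FIRST(A)={a,c}  FIRST(B)={b,c}

FIRST(S) = ["b", "c"]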